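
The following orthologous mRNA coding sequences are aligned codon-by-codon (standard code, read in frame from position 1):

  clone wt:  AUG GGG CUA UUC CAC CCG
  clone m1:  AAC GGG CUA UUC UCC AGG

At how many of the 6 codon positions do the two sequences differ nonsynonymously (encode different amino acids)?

Codon 1: AUG Met / AAC Asn — nonsynonymous.
Codon 2: GGG Gly / GGG Gly — identical.
Codon 3: CUA Leu / CUA Leu — identical.
Codon 4: UUC Phe / UUC Phe — identical.
Codon 5: CAC His / UCC Ser — nonsynonymous.
Codon 6: CCG Pro / AGG Arg — nonsynonymous.
Nonsynonymous differences: 3.

3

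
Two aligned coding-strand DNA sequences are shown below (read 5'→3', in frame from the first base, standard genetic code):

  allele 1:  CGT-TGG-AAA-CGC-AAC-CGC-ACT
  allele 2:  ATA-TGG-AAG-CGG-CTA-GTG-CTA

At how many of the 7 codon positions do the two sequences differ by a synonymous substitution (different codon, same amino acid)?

Codon 1: CGT Arg / ATA Ile — nonsynonymous.
Codon 2: TGG Trp / TGG Trp — identical.
Codon 3: AAA Lys / AAG Lys — synonymous.
Codon 4: CGC Arg / CGG Arg — synonymous.
Codon 5: AAC Asn / CTA Leu — nonsynonymous.
Codon 6: CGC Arg / GTG Val — nonsynonymous.
Codon 7: ACT Thr / CTA Leu — nonsynonymous.
Synonymous differences: 2.

2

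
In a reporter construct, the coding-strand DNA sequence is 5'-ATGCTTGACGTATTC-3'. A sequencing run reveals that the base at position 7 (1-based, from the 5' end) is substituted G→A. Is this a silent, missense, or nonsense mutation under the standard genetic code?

Position 7 falls in codon 3: GAC → Asp.
After the substitution the codon is AAC → Asn.
Asp ≠ Asn, so this is a missense mutation.

missense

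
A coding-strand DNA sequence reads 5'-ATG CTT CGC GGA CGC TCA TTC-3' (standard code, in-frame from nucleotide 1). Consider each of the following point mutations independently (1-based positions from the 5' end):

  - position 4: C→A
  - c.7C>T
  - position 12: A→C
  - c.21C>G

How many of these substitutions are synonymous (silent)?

1

Codon 2: CTT (Leu) → ATT (Ile) — missense.
Codon 3: CGC (Arg) → TGC (Cys) — missense.
Codon 4: GGA (Gly) → GGC (Gly) — synonymous.
Codon 7: TTC (Phe) → TTG (Leu) — missense.
Synonymous: 1 of 4.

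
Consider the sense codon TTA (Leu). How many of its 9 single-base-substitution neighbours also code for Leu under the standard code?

2

Position 1: CTA → 1 synonymous.
Position 2: none → 0 synonymous.
Position 3: TTG → 1 synonymous.
Total: 1 + 0 + 1 = 2.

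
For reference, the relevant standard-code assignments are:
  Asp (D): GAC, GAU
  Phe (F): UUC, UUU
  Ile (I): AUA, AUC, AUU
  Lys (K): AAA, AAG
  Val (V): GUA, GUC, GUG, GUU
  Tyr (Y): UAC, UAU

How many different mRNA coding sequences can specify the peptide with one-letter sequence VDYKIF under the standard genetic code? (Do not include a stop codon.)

192

Val: 4 codons.
Asp: 2 codons.
Tyr: 2 codons.
Lys: 2 codons.
Ile: 3 codons.
Phe: 2 codons.
4 × 2 × 2 × 2 × 3 × 2 = 192.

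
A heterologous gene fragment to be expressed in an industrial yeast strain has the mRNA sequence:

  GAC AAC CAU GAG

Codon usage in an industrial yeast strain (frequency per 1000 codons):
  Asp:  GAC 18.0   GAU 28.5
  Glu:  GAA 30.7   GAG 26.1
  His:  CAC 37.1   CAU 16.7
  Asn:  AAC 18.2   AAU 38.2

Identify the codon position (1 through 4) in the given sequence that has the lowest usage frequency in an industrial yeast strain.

Codon 1 GAC (Asp): 18.0 per 1000.
Codon 2 AAC (Asn): 18.2 per 1000.
Codon 3 CAU (His): 16.7 per 1000.
Codon 4 GAG (Glu): 26.1 per 1000.
Lowest frequency is 16.7 at codon 3.

3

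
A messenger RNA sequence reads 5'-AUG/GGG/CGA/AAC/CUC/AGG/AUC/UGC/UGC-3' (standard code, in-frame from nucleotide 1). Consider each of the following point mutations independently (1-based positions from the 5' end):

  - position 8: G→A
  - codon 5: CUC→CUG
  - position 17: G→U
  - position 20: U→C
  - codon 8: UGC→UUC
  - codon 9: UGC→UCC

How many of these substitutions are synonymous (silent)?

Codon 3: CGA (Arg) → CAA (Gln) — missense.
Codon 5: CUC (Leu) → CUG (Leu) — synonymous.
Codon 6: AGG (Arg) → AUG (Met) — missense.
Codon 7: AUC (Ile) → ACC (Thr) — missense.
Codon 8: UGC (Cys) → UUC (Phe) — missense.
Codon 9: UGC (Cys) → UCC (Ser) — missense.
Synonymous: 1 of 6.

1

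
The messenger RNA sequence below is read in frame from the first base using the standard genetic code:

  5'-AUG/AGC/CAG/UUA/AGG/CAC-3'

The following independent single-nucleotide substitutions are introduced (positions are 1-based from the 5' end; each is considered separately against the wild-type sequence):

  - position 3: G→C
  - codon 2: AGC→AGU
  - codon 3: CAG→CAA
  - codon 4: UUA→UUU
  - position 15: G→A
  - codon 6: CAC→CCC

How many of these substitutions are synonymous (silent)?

Codon 1: AUG (Met) → AUC (Ile) — missense.
Codon 2: AGC (Ser) → AGU (Ser) — synonymous.
Codon 3: CAG (Gln) → CAA (Gln) — synonymous.
Codon 4: UUA (Leu) → UUU (Phe) — missense.
Codon 5: AGG (Arg) → AGA (Arg) — synonymous.
Codon 6: CAC (His) → CCC (Pro) — missense.
Synonymous: 3 of 6.

3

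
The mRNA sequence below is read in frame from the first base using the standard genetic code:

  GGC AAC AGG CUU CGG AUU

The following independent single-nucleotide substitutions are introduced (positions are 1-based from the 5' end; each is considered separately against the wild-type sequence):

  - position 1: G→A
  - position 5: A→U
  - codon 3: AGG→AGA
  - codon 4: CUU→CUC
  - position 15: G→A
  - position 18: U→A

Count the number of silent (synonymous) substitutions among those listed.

Codon 1: GGC (Gly) → AGC (Ser) — missense.
Codon 2: AAC (Asn) → AUC (Ile) — missense.
Codon 3: AGG (Arg) → AGA (Arg) — synonymous.
Codon 4: CUU (Leu) → CUC (Leu) — synonymous.
Codon 5: CGG (Arg) → CGA (Arg) — synonymous.
Codon 6: AUU (Ile) → AUA (Ile) — synonymous.
Synonymous: 4 of 6.

4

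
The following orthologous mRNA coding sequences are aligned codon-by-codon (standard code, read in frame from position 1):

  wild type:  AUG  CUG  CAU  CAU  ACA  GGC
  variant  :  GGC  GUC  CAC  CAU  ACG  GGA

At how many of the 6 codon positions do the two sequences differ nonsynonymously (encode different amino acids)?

Codon 1: AUG Met / GGC Gly — nonsynonymous.
Codon 2: CUG Leu / GUC Val — nonsynonymous.
Codon 3: CAU His / CAC His — synonymous.
Codon 4: CAU His / CAU His — identical.
Codon 5: ACA Thr / ACG Thr — synonymous.
Codon 6: GGC Gly / GGA Gly — synonymous.
Nonsynonymous differences: 2.

2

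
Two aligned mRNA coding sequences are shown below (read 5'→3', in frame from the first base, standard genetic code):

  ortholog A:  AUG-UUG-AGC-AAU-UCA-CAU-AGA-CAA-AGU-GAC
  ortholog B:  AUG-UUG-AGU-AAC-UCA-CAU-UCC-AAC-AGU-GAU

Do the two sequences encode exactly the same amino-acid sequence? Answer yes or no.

Codon 1: AUG Met / AUG Met — identical.
Codon 2: UUG Leu / UUG Leu — identical.
Codon 3: AGC Ser / AGU Ser — synonymous.
Codon 4: AAU Asn / AAC Asn — synonymous.
Codon 5: UCA Ser / UCA Ser — identical.
Codon 6: CAU His / CAU His — identical.
Codon 7: AGA Arg / UCC Ser — nonsynonymous.
Codon 8: CAA Gln / AAC Asn — nonsynonymous.
Codon 9: AGU Ser / AGU Ser — identical.
Codon 10: GAC Asp / GAU Asp — synonymous.
Nonsynonymous differences: 2 → different protein.

no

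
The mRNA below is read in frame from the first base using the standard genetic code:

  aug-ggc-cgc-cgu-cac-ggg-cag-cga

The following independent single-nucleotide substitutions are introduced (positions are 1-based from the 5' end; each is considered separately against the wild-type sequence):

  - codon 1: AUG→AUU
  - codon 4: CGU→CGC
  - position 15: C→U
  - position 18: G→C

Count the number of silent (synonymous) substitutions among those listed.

3

Codon 1: AUG (Met) → AUU (Ile) — missense.
Codon 4: CGU (Arg) → CGC (Arg) — synonymous.
Codon 5: CAC (His) → CAU (His) — synonymous.
Codon 6: GGG (Gly) → GGC (Gly) — synonymous.
Synonymous: 3 of 4.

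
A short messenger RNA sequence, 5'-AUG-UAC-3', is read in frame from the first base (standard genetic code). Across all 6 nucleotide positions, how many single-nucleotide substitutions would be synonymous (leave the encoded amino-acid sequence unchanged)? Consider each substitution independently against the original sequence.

Codon 1 (AUG, Met): 0 synonymous substitutions.
Codon 2 (UAC, Tyr): 1 synonymous substitution.
Total: 0 + 1 = 1.

1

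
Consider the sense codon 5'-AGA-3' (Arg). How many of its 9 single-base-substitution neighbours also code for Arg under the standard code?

2

Position 1: CGA → 1 synonymous.
Position 2: none → 0 synonymous.
Position 3: AGG → 1 synonymous.
Total: 1 + 0 + 1 = 2.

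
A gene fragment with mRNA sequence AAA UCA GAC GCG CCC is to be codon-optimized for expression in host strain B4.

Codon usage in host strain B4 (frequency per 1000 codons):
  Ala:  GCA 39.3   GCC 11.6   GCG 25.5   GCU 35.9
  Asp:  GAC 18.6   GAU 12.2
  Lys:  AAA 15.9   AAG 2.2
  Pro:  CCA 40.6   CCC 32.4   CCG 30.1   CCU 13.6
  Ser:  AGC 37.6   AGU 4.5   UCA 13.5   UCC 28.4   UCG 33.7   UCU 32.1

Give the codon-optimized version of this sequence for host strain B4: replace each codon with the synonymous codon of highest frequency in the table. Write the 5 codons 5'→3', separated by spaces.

Codon 1 (Lys): best is AAA at 15.9.
Codon 2 (Ser): best is AGC at 37.6.
Codon 3 (Asp): best is GAC at 18.6.
Codon 4 (Ala): best is GCA at 39.3.
Codon 5 (Pro): best is CCA at 40.6.

AAA AGC GAC GCA CCA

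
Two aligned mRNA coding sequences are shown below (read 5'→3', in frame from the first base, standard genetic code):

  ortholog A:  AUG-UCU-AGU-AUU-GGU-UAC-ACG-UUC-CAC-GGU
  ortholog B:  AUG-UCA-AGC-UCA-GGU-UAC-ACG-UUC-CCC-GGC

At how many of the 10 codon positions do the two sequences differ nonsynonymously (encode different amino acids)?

Codon 1: AUG Met / AUG Met — identical.
Codon 2: UCU Ser / UCA Ser — synonymous.
Codon 3: AGU Ser / AGC Ser — synonymous.
Codon 4: AUU Ile / UCA Ser — nonsynonymous.
Codon 5: GGU Gly / GGU Gly — identical.
Codon 6: UAC Tyr / UAC Tyr — identical.
Codon 7: ACG Thr / ACG Thr — identical.
Codon 8: UUC Phe / UUC Phe — identical.
Codon 9: CAC His / CCC Pro — nonsynonymous.
Codon 10: GGU Gly / GGC Gly — synonymous.
Nonsynonymous differences: 2.

2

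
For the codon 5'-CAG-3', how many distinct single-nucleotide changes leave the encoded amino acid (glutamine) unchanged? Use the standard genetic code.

1

Position 1: none → 0 synonymous.
Position 2: none → 0 synonymous.
Position 3: CAA → 1 synonymous.
Total: 0 + 0 + 1 = 1.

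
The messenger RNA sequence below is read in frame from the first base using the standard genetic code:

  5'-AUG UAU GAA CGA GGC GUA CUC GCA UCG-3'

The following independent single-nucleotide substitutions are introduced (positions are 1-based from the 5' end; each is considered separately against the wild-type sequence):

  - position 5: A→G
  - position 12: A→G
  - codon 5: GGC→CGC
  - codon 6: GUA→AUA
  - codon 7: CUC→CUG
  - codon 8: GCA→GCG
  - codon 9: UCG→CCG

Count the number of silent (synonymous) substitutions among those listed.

Codon 2: UAU (Tyr) → UGU (Cys) — missense.
Codon 4: CGA (Arg) → CGG (Arg) — synonymous.
Codon 5: GGC (Gly) → CGC (Arg) — missense.
Codon 6: GUA (Val) → AUA (Ile) — missense.
Codon 7: CUC (Leu) → CUG (Leu) — synonymous.
Codon 8: GCA (Ala) → GCG (Ala) — synonymous.
Codon 9: UCG (Ser) → CCG (Pro) — missense.
Synonymous: 3 of 7.

3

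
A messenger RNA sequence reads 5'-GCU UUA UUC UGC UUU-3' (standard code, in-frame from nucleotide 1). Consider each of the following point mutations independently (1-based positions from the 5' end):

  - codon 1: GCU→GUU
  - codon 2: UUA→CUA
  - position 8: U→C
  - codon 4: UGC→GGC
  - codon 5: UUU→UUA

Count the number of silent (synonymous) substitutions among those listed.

Codon 1: GCU (Ala) → GUU (Val) — missense.
Codon 2: UUA (Leu) → CUA (Leu) — synonymous.
Codon 3: UUC (Phe) → UCC (Ser) — missense.
Codon 4: UGC (Cys) → GGC (Gly) — missense.
Codon 5: UUU (Phe) → UUA (Leu) — missense.
Synonymous: 1 of 5.

1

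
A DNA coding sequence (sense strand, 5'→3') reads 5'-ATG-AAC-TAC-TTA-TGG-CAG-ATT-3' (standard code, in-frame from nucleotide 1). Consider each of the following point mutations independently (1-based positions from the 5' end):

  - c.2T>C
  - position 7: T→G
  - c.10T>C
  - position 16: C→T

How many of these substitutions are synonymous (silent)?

Codon 1: ATG (Met) → ACG (Thr) — missense.
Codon 3: TAC (Tyr) → GAC (Asp) — missense.
Codon 4: TTA (Leu) → CTA (Leu) — synonymous.
Codon 6: CAG (Gln) → TAG (Stop) — nonsense.
Synonymous: 1 of 4.

1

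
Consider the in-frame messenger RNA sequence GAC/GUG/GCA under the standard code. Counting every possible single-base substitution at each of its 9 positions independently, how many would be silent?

7

Codon 1 (GAC, Asp): 1 synonymous substitution.
Codon 2 (GUG, Val): 3 synonymous substitutions.
Codon 3 (GCA, Ala): 3 synonymous substitutions.
Total: 1 + 3 + 3 = 7.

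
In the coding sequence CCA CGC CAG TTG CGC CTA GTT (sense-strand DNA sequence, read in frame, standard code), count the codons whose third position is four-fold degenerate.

5

Codon 1 CCA (Pro): third position 4-fold.
Codon 2 CGC (Arg): third position 4-fold.
Codon 3 CAG (Gln): third position 2-fold.
Codon 4 TTG (Leu): third position 2-fold.
Codon 5 CGC (Arg): third position 4-fold.
Codon 6 CTA (Leu): third position 4-fold.
Codon 7 GTT (Val): third position 4-fold.
Four-fold degenerate third positions: 5.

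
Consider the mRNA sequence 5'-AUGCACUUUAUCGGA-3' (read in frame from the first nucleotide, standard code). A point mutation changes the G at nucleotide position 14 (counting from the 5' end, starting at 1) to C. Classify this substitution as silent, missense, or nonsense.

missense

Position 14 falls in codon 5: GGA → Gly.
After the substitution the codon is GCA → Ala.
Gly ≠ Ala, so this is a missense mutation.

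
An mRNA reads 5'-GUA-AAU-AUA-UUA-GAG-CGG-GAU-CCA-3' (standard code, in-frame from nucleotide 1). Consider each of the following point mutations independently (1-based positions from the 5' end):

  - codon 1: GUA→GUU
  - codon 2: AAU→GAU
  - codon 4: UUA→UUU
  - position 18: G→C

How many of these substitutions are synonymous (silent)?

Codon 1: GUA (Val) → GUU (Val) — synonymous.
Codon 2: AAU (Asn) → GAU (Asp) — missense.
Codon 4: UUA (Leu) → UUU (Phe) — missense.
Codon 6: CGG (Arg) → CGC (Arg) — synonymous.
Synonymous: 2 of 4.

2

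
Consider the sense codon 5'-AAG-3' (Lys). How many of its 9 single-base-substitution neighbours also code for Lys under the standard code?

Position 1: none → 0 synonymous.
Position 2: none → 0 synonymous.
Position 3: AAA → 1 synonymous.
Total: 0 + 0 + 1 = 1.

1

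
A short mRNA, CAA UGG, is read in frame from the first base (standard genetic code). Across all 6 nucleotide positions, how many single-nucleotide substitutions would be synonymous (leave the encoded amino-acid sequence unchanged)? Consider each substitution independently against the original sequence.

1

Codon 1 (CAA, Gln): 1 synonymous substitution.
Codon 2 (UGG, Trp): 0 synonymous substitutions.
Total: 1 + 0 = 1.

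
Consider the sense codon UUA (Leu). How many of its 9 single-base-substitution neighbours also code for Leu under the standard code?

Position 1: CUA → 1 synonymous.
Position 2: none → 0 synonymous.
Position 3: UUG → 1 synonymous.
Total: 1 + 0 + 1 = 2.

2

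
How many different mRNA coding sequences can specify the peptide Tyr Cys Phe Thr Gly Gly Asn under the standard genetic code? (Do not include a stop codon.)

1024

Tyr: 2 codons.
Cys: 2 codons.
Phe: 2 codons.
Thr: 4 codons.
Gly: 4 codons.
Gly: 4 codons.
Asn: 2 codons.
2 × 2 × 2 × 4 × 4 × 4 × 2 = 1024.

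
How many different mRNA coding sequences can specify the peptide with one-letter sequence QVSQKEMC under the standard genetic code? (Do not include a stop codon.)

768

Gln: 2 codons.
Val: 4 codons.
Ser: 6 codons.
Gln: 2 codons.
Lys: 2 codons.
Glu: 2 codons.
Met: 1 codon.
Cys: 2 codons.
2 × 4 × 6 × 2 × 2 × 2 × 1 × 2 = 768.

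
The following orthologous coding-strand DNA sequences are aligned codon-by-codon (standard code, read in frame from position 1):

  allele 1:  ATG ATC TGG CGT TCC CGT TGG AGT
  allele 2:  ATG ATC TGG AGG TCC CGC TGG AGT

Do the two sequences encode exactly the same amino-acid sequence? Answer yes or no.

Codon 1: ATG Met / ATG Met — identical.
Codon 2: ATC Ile / ATC Ile — identical.
Codon 3: TGG Trp / TGG Trp — identical.
Codon 4: CGT Arg / AGG Arg — synonymous.
Codon 5: TCC Ser / TCC Ser — identical.
Codon 6: CGT Arg / CGC Arg — synonymous.
Codon 7: TGG Trp / TGG Trp — identical.
Codon 8: AGT Ser / AGT Ser — identical.
Nonsynonymous differences: 0 → same protein.

yes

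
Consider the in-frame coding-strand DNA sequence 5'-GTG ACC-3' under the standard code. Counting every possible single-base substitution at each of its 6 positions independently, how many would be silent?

6

Codon 1 (GTG, Val): 3 synonymous substitutions.
Codon 2 (ACC, Thr): 3 synonymous substitutions.
Total: 3 + 3 = 6.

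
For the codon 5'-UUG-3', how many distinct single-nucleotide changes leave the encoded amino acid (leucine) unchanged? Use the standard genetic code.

Position 1: CUG → 1 synonymous.
Position 2: none → 0 synonymous.
Position 3: UUA → 1 synonymous.
Total: 1 + 0 + 1 = 2.

2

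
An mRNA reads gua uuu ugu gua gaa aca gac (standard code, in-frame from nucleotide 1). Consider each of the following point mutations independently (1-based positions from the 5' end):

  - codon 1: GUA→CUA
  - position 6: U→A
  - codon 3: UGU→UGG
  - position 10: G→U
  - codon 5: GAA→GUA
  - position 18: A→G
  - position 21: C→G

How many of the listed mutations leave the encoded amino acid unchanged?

1

Codon 1: GUA (Val) → CUA (Leu) — missense.
Codon 2: UUU (Phe) → UUA (Leu) — missense.
Codon 3: UGU (Cys) → UGG (Trp) — missense.
Codon 4: GUA (Val) → UUA (Leu) — missense.
Codon 5: GAA (Glu) → GUA (Val) — missense.
Codon 6: ACA (Thr) → ACG (Thr) — synonymous.
Codon 7: GAC (Asp) → GAG (Glu) — missense.
Synonymous: 1 of 7.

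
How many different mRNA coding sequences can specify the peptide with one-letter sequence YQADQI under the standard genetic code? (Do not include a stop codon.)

Tyr: 2 codons.
Gln: 2 codons.
Ala: 4 codons.
Asp: 2 codons.
Gln: 2 codons.
Ile: 3 codons.
2 × 2 × 4 × 2 × 2 × 3 = 192.

192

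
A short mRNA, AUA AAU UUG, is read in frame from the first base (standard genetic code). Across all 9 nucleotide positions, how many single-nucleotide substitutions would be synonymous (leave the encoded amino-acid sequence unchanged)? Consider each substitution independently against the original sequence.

Codon 1 (AUA, Ile): 2 synonymous substitutions.
Codon 2 (AAU, Asn): 1 synonymous substitution.
Codon 3 (UUG, Leu): 2 synonymous substitutions.
Total: 2 + 1 + 2 = 5.

5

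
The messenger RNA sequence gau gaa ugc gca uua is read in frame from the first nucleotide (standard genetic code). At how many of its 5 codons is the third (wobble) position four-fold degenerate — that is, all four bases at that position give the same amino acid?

1

Codon 1 GAU (Asp): third position 2-fold.
Codon 2 GAA (Glu): third position 2-fold.
Codon 3 UGC (Cys): third position 2-fold.
Codon 4 GCA (Ala): third position 4-fold.
Codon 5 UUA (Leu): third position 2-fold.
Four-fold degenerate third positions: 1.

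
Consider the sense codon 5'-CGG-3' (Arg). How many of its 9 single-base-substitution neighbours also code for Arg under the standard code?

Position 1: AGG → 1 synonymous.
Position 2: none → 0 synonymous.
Position 3: CGU, CGC, CGA → 3 synonymous.
Total: 1 + 0 + 3 = 4.

4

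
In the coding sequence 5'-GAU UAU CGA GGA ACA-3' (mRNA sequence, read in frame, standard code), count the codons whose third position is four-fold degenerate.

Codon 1 GAU (Asp): third position 2-fold.
Codon 2 UAU (Tyr): third position 2-fold.
Codon 3 CGA (Arg): third position 4-fold.
Codon 4 GGA (Gly): third position 4-fold.
Codon 5 ACA (Thr): third position 4-fold.
Four-fold degenerate third positions: 3.

3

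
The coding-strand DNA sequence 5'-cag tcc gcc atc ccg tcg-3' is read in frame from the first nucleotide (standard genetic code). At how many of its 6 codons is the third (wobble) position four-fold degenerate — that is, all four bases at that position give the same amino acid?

Codon 1 CAG (Gln): third position 2-fold.
Codon 2 TCC (Ser): third position 4-fold.
Codon 3 GCC (Ala): third position 4-fold.
Codon 4 ATC (Ile): third position 3-fold.
Codon 5 CCG (Pro): third position 4-fold.
Codon 6 TCG (Ser): third position 4-fold.
Four-fold degenerate third positions: 4.

4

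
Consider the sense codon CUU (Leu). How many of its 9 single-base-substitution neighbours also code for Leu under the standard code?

3

Position 1: none → 0 synonymous.
Position 2: none → 0 synonymous.
Position 3: CUC, CUA, CUG → 3 synonymous.
Total: 0 + 0 + 3 = 3.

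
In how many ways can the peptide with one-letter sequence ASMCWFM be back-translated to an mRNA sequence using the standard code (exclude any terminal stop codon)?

Ala: 4 codons.
Ser: 6 codons.
Met: 1 codon.
Cys: 2 codons.
Trp: 1 codon.
Phe: 2 codons.
Met: 1 codon.
4 × 6 × 1 × 2 × 1 × 2 × 1 = 96.

96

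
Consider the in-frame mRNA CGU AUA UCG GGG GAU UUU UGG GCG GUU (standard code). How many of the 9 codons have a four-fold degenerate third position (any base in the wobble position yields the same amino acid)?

Codon 1 CGU (Arg): third position 4-fold.
Codon 2 AUA (Ile): third position 3-fold.
Codon 3 UCG (Ser): third position 4-fold.
Codon 4 GGG (Gly): third position 4-fold.
Codon 5 GAU (Asp): third position 2-fold.
Codon 6 UUU (Phe): third position 2-fold.
Codon 7 UGG (Trp): third position 1-fold.
Codon 8 GCG (Ala): third position 4-fold.
Codon 9 GUU (Val): third position 4-fold.
Four-fold degenerate third positions: 5.

5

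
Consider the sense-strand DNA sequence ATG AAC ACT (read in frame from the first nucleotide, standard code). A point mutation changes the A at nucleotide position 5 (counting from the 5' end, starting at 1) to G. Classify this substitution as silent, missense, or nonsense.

Position 5 falls in codon 2: AAC → Asn.
After the substitution the codon is AGC → Ser.
Asn ≠ Ser, so this is a missense mutation.

missense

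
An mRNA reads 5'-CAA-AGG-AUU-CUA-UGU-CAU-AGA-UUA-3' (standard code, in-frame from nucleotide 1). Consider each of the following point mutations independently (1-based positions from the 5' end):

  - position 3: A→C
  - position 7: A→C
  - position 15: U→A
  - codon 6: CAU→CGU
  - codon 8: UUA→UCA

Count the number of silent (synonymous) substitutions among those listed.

Codon 1: CAA (Gln) → CAC (His) — missense.
Codon 3: AUU (Ile) → CUU (Leu) — missense.
Codon 5: UGU (Cys) → UGA (Stop) — nonsense.
Codon 6: CAU (His) → CGU (Arg) — missense.
Codon 8: UUA (Leu) → UCA (Ser) — missense.
Synonymous: 0 of 5.

0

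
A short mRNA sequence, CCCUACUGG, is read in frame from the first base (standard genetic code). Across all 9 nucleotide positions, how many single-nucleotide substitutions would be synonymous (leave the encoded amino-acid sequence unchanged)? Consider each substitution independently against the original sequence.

4

Codon 1 (CCC, Pro): 3 synonymous substitutions.
Codon 2 (UAC, Tyr): 1 synonymous substitution.
Codon 3 (UGG, Trp): 0 synonymous substitutions.
Total: 3 + 1 + 0 = 4.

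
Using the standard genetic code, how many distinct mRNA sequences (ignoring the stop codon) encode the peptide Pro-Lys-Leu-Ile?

144

Pro: 4 codons.
Lys: 2 codons.
Leu: 6 codons.
Ile: 3 codons.
4 × 2 × 6 × 3 = 144.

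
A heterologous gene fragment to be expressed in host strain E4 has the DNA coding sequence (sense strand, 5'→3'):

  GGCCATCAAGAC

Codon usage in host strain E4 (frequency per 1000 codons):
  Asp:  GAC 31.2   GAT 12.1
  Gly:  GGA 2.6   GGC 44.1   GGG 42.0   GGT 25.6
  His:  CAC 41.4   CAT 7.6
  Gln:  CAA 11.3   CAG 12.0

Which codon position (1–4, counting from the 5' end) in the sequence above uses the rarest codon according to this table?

2

Codon 1 GGC (Gly): 44.1 per 1000.
Codon 2 CAT (His): 7.6 per 1000.
Codon 3 CAA (Gln): 11.3 per 1000.
Codon 4 GAC (Asp): 31.2 per 1000.
Lowest frequency is 7.6 at codon 2.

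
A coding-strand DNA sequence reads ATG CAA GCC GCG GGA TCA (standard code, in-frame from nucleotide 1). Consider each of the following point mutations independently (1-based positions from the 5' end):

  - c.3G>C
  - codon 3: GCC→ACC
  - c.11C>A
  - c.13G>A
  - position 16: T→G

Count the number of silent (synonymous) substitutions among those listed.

0

Codon 1: ATG (Met) → ATC (Ile) — missense.
Codon 3: GCC (Ala) → ACC (Thr) — missense.
Codon 4: GCG (Ala) → GAG (Glu) — missense.
Codon 5: GGA (Gly) → AGA (Arg) — missense.
Codon 6: TCA (Ser) → GCA (Ala) — missense.
Synonymous: 0 of 5.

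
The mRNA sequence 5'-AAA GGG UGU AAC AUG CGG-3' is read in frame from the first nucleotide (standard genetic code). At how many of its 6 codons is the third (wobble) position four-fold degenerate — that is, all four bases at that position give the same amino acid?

2

Codon 1 AAA (Lys): third position 2-fold.
Codon 2 GGG (Gly): third position 4-fold.
Codon 3 UGU (Cys): third position 2-fold.
Codon 4 AAC (Asn): third position 2-fold.
Codon 5 AUG (Met): third position 1-fold.
Codon 6 CGG (Arg): third position 4-fold.
Four-fold degenerate third positions: 2.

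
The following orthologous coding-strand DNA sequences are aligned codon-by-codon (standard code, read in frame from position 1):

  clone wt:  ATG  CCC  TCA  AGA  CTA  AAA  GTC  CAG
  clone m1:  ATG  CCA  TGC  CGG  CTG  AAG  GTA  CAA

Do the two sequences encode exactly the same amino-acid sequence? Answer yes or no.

no

Codon 1: ATG Met / ATG Met — identical.
Codon 2: CCC Pro / CCA Pro — synonymous.
Codon 3: TCA Ser / TGC Cys — nonsynonymous.
Codon 4: AGA Arg / CGG Arg — synonymous.
Codon 5: CTA Leu / CTG Leu — synonymous.
Codon 6: AAA Lys / AAG Lys — synonymous.
Codon 7: GTC Val / GTA Val — synonymous.
Codon 8: CAG Gln / CAA Gln — synonymous.
Nonsynonymous differences: 1 → different protein.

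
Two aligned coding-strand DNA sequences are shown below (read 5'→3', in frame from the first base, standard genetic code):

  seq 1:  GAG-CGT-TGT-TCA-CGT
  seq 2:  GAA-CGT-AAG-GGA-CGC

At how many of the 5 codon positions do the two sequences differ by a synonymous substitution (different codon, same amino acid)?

Codon 1: GAG Glu / GAA Glu — synonymous.
Codon 2: CGT Arg / CGT Arg — identical.
Codon 3: TGT Cys / AAG Lys — nonsynonymous.
Codon 4: TCA Ser / GGA Gly — nonsynonymous.
Codon 5: CGT Arg / CGC Arg — synonymous.
Synonymous differences: 2.

2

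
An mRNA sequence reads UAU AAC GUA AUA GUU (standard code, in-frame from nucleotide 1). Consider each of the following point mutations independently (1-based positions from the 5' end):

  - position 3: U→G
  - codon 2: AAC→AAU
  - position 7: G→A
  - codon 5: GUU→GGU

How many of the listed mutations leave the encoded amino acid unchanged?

Codon 1: UAU (Tyr) → UAG (Stop) — nonsense.
Codon 2: AAC (Asn) → AAU (Asn) — synonymous.
Codon 3: GUA (Val) → AUA (Ile) — missense.
Codon 5: GUU (Val) → GGU (Gly) — missense.
Synonymous: 1 of 4.

1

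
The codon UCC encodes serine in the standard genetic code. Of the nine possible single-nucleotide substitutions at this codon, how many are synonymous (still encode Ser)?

3

Position 1: none → 0 synonymous.
Position 2: none → 0 synonymous.
Position 3: UCU, UCA, UCG → 3 synonymous.
Total: 0 + 0 + 3 = 3.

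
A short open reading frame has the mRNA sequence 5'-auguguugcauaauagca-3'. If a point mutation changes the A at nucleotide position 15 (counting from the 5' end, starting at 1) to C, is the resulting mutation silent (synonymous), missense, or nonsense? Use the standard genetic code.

Position 15 falls in codon 5: AUA → Ile.
After the substitution the codon is AUC → Ile.
Both encode Ile, so the change is synonymous.

silent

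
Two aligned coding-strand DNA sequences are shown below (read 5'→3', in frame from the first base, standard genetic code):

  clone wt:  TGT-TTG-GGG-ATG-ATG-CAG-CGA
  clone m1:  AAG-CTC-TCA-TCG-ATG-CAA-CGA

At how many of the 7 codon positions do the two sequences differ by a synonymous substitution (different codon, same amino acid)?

2

Codon 1: TGT Cys / AAG Lys — nonsynonymous.
Codon 2: TTG Leu / CTC Leu — synonymous.
Codon 3: GGG Gly / TCA Ser — nonsynonymous.
Codon 4: ATG Met / TCG Ser — nonsynonymous.
Codon 5: ATG Met / ATG Met — identical.
Codon 6: CAG Gln / CAA Gln — synonymous.
Codon 7: CGA Arg / CGA Arg — identical.
Synonymous differences: 2.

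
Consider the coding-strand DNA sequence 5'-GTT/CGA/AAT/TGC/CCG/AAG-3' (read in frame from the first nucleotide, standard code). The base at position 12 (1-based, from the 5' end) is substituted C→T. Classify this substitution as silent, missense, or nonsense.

Position 12 falls in codon 4: TGC → Cys.
After the substitution the codon is TGT → Cys.
Both encode Cys, so the change is synonymous.

silent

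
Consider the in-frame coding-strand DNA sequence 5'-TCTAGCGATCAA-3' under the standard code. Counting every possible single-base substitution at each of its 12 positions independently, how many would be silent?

6

Codon 1 (TCT, Ser): 3 synonymous substitutions.
Codon 2 (AGC, Ser): 1 synonymous substitution.
Codon 3 (GAT, Asp): 1 synonymous substitution.
Codon 4 (CAA, Gln): 1 synonymous substitution.
Total: 3 + 1 + 1 + 1 = 6.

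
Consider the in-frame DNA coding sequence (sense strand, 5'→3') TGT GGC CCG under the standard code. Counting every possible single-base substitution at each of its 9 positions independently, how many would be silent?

Codon 1 (TGT, Cys): 1 synonymous substitution.
Codon 2 (GGC, Gly): 3 synonymous substitutions.
Codon 3 (CCG, Pro): 3 synonymous substitutions.
Total: 1 + 3 + 3 = 7.

7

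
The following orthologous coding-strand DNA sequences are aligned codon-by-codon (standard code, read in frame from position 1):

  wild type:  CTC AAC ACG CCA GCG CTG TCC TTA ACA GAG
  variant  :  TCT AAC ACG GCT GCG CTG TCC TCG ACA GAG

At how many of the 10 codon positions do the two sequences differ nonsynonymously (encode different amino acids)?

Codon 1: CTC Leu / TCT Ser — nonsynonymous.
Codon 2: AAC Asn / AAC Asn — identical.
Codon 3: ACG Thr / ACG Thr — identical.
Codon 4: CCA Pro / GCT Ala — nonsynonymous.
Codon 5: GCG Ala / GCG Ala — identical.
Codon 6: CTG Leu / CTG Leu — identical.
Codon 7: TCC Ser / TCC Ser — identical.
Codon 8: TTA Leu / TCG Ser — nonsynonymous.
Codon 9: ACA Thr / ACA Thr — identical.
Codon 10: GAG Glu / GAG Glu — identical.
Nonsynonymous differences: 3.

3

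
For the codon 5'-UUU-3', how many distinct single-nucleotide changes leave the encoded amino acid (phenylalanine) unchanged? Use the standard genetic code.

Position 1: none → 0 synonymous.
Position 2: none → 0 synonymous.
Position 3: UUC → 1 synonymous.
Total: 0 + 0 + 1 = 1.

1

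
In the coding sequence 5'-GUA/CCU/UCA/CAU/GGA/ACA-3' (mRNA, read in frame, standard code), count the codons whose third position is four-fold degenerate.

Codon 1 GUA (Val): third position 4-fold.
Codon 2 CCU (Pro): third position 4-fold.
Codon 3 UCA (Ser): third position 4-fold.
Codon 4 CAU (His): third position 2-fold.
Codon 5 GGA (Gly): third position 4-fold.
Codon 6 ACA (Thr): third position 4-fold.
Four-fold degenerate third positions: 5.

5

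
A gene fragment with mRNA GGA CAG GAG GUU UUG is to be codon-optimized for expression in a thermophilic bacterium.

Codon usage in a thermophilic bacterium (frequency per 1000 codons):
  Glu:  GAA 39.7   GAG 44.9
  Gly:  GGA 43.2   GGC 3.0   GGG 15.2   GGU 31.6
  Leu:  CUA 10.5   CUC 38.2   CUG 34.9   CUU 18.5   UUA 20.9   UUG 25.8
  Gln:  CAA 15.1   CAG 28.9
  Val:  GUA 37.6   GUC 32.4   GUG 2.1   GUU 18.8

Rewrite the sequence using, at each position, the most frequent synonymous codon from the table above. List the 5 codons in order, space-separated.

Codon 1 (Gly): best is GGA at 43.2.
Codon 2 (Gln): best is CAG at 28.9.
Codon 3 (Glu): best is GAG at 44.9.
Codon 4 (Val): best is GUA at 37.6.
Codon 5 (Leu): best is CUC at 38.2.

GGA CAG GAG GUA CUC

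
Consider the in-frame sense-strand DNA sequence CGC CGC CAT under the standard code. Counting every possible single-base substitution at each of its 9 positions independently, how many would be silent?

7

Codon 1 (CGC, Arg): 3 synonymous substitutions.
Codon 2 (CGC, Arg): 3 synonymous substitutions.
Codon 3 (CAT, His): 1 synonymous substitution.
Total: 3 + 3 + 1 = 7.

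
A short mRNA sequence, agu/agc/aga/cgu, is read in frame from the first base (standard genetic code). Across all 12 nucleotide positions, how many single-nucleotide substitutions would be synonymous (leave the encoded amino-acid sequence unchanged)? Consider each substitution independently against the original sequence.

Codon 1 (AGU, Ser): 1 synonymous substitution.
Codon 2 (AGC, Ser): 1 synonymous substitution.
Codon 3 (AGA, Arg): 2 synonymous substitutions.
Codon 4 (CGU, Arg): 3 synonymous substitutions.
Total: 1 + 1 + 2 + 3 = 7.

7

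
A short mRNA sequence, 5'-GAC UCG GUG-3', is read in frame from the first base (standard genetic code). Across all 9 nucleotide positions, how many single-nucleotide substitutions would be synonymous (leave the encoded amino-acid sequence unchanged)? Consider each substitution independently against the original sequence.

7

Codon 1 (GAC, Asp): 1 synonymous substitution.
Codon 2 (UCG, Ser): 3 synonymous substitutions.
Codon 3 (GUG, Val): 3 synonymous substitutions.
Total: 1 + 3 + 3 = 7.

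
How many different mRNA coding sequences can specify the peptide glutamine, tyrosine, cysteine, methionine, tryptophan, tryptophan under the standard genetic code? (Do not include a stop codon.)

Gln: 2 codons.
Tyr: 2 codons.
Cys: 2 codons.
Met: 1 codon.
Trp: 1 codon.
Trp: 1 codon.
2 × 2 × 2 × 1 × 1 × 1 = 8.

8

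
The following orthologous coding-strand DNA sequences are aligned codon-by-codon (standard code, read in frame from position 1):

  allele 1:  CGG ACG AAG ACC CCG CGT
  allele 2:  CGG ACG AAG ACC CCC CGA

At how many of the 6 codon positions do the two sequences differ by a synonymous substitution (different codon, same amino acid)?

2

Codon 1: CGG Arg / CGG Arg — identical.
Codon 2: ACG Thr / ACG Thr — identical.
Codon 3: AAG Lys / AAG Lys — identical.
Codon 4: ACC Thr / ACC Thr — identical.
Codon 5: CCG Pro / CCC Pro — synonymous.
Codon 6: CGT Arg / CGA Arg — synonymous.
Synonymous differences: 2.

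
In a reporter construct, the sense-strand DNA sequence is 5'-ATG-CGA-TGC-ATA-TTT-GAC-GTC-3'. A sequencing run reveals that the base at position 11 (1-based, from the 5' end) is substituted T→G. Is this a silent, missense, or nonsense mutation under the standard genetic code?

missense

Position 11 falls in codon 4: ATA → Ile.
After the substitution the codon is AGA → Arg.
Ile ≠ Arg, so this is a missense mutation.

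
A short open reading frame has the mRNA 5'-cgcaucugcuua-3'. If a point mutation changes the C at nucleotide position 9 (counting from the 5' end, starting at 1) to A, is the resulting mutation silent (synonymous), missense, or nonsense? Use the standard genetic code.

Position 9 falls in codon 3: UGC → Cys.
After the substitution the codon is UGA → Stop.
The new codon is a stop codon, so this is a nonsense mutation.

nonsense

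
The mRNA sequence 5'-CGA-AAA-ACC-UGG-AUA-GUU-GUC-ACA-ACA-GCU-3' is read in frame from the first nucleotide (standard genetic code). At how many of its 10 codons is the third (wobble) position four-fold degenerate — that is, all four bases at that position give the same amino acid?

Codon 1 CGA (Arg): third position 4-fold.
Codon 2 AAA (Lys): third position 2-fold.
Codon 3 ACC (Thr): third position 4-fold.
Codon 4 UGG (Trp): third position 1-fold.
Codon 5 AUA (Ile): third position 3-fold.
Codon 6 GUU (Val): third position 4-fold.
Codon 7 GUC (Val): third position 4-fold.
Codon 8 ACA (Thr): third position 4-fold.
Codon 9 ACA (Thr): third position 4-fold.
Codon 10 GCU (Ala): third position 4-fold.
Four-fold degenerate third positions: 7.

7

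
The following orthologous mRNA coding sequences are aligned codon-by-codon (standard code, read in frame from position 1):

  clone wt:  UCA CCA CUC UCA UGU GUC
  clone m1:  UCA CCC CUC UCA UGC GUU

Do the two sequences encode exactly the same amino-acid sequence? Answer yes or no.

Codon 1: UCA Ser / UCA Ser — identical.
Codon 2: CCA Pro / CCC Pro — synonymous.
Codon 3: CUC Leu / CUC Leu — identical.
Codon 4: UCA Ser / UCA Ser — identical.
Codon 5: UGU Cys / UGC Cys — synonymous.
Codon 6: GUC Val / GUU Val — synonymous.
Nonsynonymous differences: 0 → same protein.

yes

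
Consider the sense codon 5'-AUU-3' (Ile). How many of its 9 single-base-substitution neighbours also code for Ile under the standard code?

Position 1: none → 0 synonymous.
Position 2: none → 0 synonymous.
Position 3: AUC, AUA → 2 synonymous.
Total: 0 + 0 + 2 = 2.

2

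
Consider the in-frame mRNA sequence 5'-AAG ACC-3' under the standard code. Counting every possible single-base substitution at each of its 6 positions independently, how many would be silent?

4

Codon 1 (AAG, Lys): 1 synonymous substitution.
Codon 2 (ACC, Thr): 3 synonymous substitutions.
Total: 1 + 3 = 4.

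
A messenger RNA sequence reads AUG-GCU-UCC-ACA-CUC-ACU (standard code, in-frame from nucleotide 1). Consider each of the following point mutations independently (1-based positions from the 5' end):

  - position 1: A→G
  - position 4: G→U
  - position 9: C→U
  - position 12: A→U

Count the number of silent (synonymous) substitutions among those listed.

Codon 1: AUG (Met) → GUG (Val) — missense.
Codon 2: GCU (Ala) → UCU (Ser) — missense.
Codon 3: UCC (Ser) → UCU (Ser) — synonymous.
Codon 4: ACA (Thr) → ACU (Thr) — synonymous.
Synonymous: 2 of 4.

2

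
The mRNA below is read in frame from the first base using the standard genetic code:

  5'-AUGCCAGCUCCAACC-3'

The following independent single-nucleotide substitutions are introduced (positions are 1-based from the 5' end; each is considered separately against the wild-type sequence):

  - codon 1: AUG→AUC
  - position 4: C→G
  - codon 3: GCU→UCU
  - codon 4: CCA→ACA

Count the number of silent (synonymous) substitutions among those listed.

0

Codon 1: AUG (Met) → AUC (Ile) — missense.
Codon 2: CCA (Pro) → GCA (Ala) — missense.
Codon 3: GCU (Ala) → UCU (Ser) — missense.
Codon 4: CCA (Pro) → ACA (Thr) — missense.
Synonymous: 0 of 4.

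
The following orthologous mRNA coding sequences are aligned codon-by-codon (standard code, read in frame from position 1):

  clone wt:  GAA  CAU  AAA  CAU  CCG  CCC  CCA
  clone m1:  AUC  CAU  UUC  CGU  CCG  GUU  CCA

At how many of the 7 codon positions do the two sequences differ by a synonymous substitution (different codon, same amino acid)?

0

Codon 1: GAA Glu / AUC Ile — nonsynonymous.
Codon 2: CAU His / CAU His — identical.
Codon 3: AAA Lys / UUC Phe — nonsynonymous.
Codon 4: CAU His / CGU Arg — nonsynonymous.
Codon 5: CCG Pro / CCG Pro — identical.
Codon 6: CCC Pro / GUU Val — nonsynonymous.
Codon 7: CCA Pro / CCA Pro — identical.
Synonymous differences: 0.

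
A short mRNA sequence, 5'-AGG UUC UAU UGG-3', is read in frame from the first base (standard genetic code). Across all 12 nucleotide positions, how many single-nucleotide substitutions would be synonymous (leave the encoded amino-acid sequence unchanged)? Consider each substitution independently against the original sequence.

Codon 1 (AGG, Arg): 2 synonymous substitutions.
Codon 2 (UUC, Phe): 1 synonymous substitution.
Codon 3 (UAU, Tyr): 1 synonymous substitution.
Codon 4 (UGG, Trp): 0 synonymous substitutions.
Total: 2 + 1 + 1 + 0 = 4.

4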